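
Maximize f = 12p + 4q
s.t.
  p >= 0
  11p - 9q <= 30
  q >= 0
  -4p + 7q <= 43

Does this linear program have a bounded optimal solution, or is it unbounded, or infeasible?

bounded optimum

Feasible corners and f = 12p + 4q:
  (0, 0) → f = 0
  (0, 43/7) → f = 172/7
  (30/11, 0) → f = 360/11
  (597/41, 593/41) → f = 9536/41
The feasible region has finitely many vertices and no improving ray; the maximum is 9536/41 at (597/41, 593/41).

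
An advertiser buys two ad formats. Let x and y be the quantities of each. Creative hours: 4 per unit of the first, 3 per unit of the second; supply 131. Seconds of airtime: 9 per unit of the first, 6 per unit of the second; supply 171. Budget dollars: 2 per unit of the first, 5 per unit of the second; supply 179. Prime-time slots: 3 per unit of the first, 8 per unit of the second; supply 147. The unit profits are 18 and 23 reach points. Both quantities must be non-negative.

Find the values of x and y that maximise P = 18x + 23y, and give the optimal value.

x = 9, y = 15, maximum P = 507

Feasible corners and P = 18x + 23y:
  (0, 0) → P = 0
  (0, 147/8) → P = 3381/8
  (19, 0) → P = 342
  (9, 15) → P = 507

The optimum lies where 9x + 6y = 171 and 3x + 8y = 147.
Solving simultaneously gives x = 9, y = 15.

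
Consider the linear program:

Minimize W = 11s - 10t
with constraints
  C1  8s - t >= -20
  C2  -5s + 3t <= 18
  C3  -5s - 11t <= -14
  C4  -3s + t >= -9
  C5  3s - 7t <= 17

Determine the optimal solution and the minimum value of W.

s = 45/4, t = 99/4, minimum W = -495/4

Vertices and W = 11s - 10t:
  (-42/19, 44/19) → W = -902/19
  (-206/93, 212/93) → W = -1462/31
  (45/4, 99/4) → W = -495/4
  (113/38, -3/38) → W = 67/2

The binding constraints are -5s + 3t = 18 and -3s + t = -9.
Solving simultaneously gives s = 45/4, t = 99/4.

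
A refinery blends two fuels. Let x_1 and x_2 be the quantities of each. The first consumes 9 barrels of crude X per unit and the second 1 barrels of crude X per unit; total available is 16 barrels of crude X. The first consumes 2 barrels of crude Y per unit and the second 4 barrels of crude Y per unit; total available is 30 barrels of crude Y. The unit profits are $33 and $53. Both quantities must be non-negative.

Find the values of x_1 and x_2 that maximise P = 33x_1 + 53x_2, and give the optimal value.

x_1 = 1, x_2 = 7, maximum P = 404

Vertices and P = 33x_1 + 53x_2:
  (0, 0) → P = 0
  (0, 15/2) → P = 795/2
  (16/9, 0) → P = 176/3
  (1, 7) → P = 404

The optimum lies where 9x_1 + x_2 = 16 and 2x_1 + 4x_2 = 30.
Solving simultaneously gives x_1 = 1, x_2 = 7.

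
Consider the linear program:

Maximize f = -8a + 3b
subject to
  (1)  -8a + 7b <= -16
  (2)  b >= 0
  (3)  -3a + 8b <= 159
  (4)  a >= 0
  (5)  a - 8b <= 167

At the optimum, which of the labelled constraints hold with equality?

(1) and (2)

Extreme points and f = -8a + 3b:
  (2, 0) → f = -16
  (1241/43, 1320/43) → f = -5968/43
  (167, 0) → f = -1336
The feasible region is unbounded (it extends along (8, 1), (8, 3)), but f strictly decreases along every unbounded feasible direction, so there is no improving ray and the maximum is attained at a vertex.

The maximum is at (2, 0). Substituting into each constraint, equality holds for (1) and (2); the remaining constraints have slack.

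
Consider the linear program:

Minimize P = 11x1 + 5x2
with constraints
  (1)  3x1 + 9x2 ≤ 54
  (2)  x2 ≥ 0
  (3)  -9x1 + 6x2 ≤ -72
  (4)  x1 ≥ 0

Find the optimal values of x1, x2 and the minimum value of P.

x1 = 8, x2 = 0, minimum P = 88

Feasible corners and P = 11x1 + 5x2:
  (18, 0) → P = 198
  (108/11, 30/11) → P = 1338/11
  (8, 0) → P = 88

The binding constraints are x2 = 0 and -9x1 + 6x2 = -72.
Solving simultaneously gives x1 = 8, x2 = 0.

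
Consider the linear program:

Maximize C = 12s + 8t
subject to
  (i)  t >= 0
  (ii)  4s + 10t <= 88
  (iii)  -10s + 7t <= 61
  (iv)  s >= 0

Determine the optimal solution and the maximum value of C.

s = 22, t = 0, maximum C = 264

Feasible corners and C = 12s + 8t:
  (22, 0) → C = 264
  (0, 0) → C = 0
  (3/64, 281/32) → C = 1133/16
  (0, 61/7) → C = 488/7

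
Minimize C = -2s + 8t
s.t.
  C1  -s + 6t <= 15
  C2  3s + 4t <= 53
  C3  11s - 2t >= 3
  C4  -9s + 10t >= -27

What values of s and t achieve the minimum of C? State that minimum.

s = -6/23, t = -135/46, minimum C = -528/23

Extreme points and C = -2s + 8t:
  (3/4, 21/8) → C = 39/2
  (78/11, 81/22) → C = 168/11
  (-6/23, -135/46) → C = -528/23

The binding constraints are 11s - 2t = 3 and -9s + 10t = -27.
Solving simultaneously gives s = -6/23, t = -135/46.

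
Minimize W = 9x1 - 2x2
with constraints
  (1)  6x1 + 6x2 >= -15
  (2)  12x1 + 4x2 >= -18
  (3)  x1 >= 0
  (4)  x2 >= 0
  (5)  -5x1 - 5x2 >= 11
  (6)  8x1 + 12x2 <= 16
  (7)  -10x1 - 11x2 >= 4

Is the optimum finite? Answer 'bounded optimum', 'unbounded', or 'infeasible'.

infeasible

The boundaries 6x1 + 6x2 = -15 and x1 = 0 meet at (0, -5/2), but that point violates x2 ≥ 0. Every candidate vertex is excluded by some other constraint, so the feasible region is empty.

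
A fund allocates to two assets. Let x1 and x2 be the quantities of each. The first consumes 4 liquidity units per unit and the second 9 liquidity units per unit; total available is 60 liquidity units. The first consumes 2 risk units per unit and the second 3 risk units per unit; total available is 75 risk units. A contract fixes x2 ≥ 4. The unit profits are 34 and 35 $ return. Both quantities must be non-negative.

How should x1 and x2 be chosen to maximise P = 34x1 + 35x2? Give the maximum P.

x1 = 6, x2 = 4, maximum P = 344

Vertices and P = 34x1 + 35x2:
  (0, 20/3) → P = 700/3
  (0, 4) → P = 140
  (6, 4) → P = 344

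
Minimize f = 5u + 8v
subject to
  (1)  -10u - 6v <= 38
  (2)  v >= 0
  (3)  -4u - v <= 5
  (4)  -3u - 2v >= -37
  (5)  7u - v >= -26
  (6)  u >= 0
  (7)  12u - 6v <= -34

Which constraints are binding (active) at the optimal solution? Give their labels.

(6) and (7)

Corner points and f = 5u + 8v:
  (0, 37/2) → f = 148
  (11/3, 13) → f = 367/3
  (0, 17/3) → f = 136/3

The minimum is at (0, 17/3). Substituting into each constraint, equality holds for (6) and (7); the remaining constraints have slack.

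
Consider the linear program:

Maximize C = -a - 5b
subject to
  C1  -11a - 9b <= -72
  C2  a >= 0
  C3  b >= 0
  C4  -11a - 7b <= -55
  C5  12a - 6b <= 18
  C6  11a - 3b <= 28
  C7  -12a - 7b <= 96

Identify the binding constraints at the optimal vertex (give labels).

C1 and C5

Feasible corners and C = -a - 5b:
  (0, 8) → C = -40
  (99/29, 111/29) → C = -654/29
  (19/5, 23/5) → C = -134/5
The feasible region is unbounded (it extends along (0, 1), (3, 11)), but C strictly decreases along every unbounded feasible direction, so there is no improving ray and the maximum is attained at a vertex.

The maximum is at (99/29, 111/29). Substituting into each constraint, equality holds for C1 and C5; the remaining constraints have slack.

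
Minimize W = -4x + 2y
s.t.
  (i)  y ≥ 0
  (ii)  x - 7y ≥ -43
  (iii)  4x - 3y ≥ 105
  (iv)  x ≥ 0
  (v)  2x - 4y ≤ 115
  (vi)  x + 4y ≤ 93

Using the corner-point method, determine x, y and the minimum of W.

Feasible corners and W = -4x + 2y:
  (105/4, 0) → W = -105
  (115/2, 0) → W = -230
  (864/25, 277/25) → W = -2902/25
  (479/11, 136/11) → W = -1644/11
  (208/3, 71/12) → W = -531/2

x = 208/3, y = 71/12, minimum W = -531/2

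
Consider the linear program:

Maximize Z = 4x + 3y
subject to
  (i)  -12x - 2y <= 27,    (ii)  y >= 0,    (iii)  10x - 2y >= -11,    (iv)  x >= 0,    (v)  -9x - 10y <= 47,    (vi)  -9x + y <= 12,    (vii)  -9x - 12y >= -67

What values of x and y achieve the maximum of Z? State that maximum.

x = 67/9, y = 0, maximum Z = 268/9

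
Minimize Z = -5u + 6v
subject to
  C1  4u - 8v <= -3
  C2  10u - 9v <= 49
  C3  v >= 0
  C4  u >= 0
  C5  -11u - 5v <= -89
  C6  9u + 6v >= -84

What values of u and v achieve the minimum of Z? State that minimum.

u = 419/44, v = 113/22, minimum Z = -739/44

Feasible corners and Z = -5u + 6v:
  (419/44, 113/22) → Z = -739/44
  (697/108, 389/108) → Z = -1151/108
  (0, 89/5) → Z = 534/5
The feasible region is unbounded (it extends along (9, 10), (0, 1)), but Z strictly increases along every unbounded feasible direction, so there is no improving ray and the minimum is attained at a vertex.

The optimum lies where 4u - 8v = -3 and 10u - 9v = 49.
Solving simultaneously gives u = 419/44, v = 113/22.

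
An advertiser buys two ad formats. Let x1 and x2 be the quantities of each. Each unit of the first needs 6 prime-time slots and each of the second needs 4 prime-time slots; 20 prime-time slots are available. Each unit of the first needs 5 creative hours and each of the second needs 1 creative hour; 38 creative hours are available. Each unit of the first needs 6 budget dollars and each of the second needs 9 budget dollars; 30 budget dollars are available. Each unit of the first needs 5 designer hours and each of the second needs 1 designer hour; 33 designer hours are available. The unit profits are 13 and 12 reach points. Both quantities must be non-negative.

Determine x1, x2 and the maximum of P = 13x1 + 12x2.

Vertices and P = 13x1 + 12x2:
  (0, 0) → P = 0
  (0, 10/3) → P = 40
  (10/3, 0) → P = 130/3
  (2, 2) → P = 50

The optimum lies where 6x1 + 4x2 = 20 and 6x1 + 9x2 = 30.
Solving simultaneously gives x1 = 2, x2 = 2.

x1 = 2, x2 = 2, maximum P = 50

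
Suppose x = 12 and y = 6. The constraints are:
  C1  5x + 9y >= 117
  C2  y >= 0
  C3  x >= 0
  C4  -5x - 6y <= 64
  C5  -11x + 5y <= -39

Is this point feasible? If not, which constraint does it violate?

Constraint C1: 5x + 9y = 114, which is not ≥ 117. All other constraints are satisfied.

not feasible — violates C1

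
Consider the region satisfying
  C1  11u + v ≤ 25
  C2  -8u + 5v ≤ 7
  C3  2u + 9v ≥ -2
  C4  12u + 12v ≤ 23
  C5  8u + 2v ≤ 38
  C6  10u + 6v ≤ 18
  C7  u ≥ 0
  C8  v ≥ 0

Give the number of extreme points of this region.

Intersecting each pair of boundary lines and keeping only the points that satisfy every inequality leaves:
  (31/156, 67/39)
  (0, 7/5)
  (13/8, 7/24)
  (9/5, 0)
  (0, 0)

5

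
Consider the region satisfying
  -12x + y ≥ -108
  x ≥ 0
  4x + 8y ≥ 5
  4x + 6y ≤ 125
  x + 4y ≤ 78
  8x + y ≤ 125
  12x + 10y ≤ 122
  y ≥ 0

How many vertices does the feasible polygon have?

The feasible vertices (each the meet of two boundaries and inside every other half-plane) are:
  (601/66, 14/11)
  (9, 0)
  (0, 5/8)
  (0, 61/5)
  (5/4, 0)

5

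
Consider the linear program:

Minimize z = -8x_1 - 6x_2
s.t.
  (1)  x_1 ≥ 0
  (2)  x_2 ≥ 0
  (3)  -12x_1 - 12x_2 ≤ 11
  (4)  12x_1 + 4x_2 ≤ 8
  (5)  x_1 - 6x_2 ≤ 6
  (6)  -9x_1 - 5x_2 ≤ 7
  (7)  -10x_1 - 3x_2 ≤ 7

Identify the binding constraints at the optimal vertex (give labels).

(1) and (4)

Extreme points and z = -8x_1 - 6x_2:
  (0, 0) → z = 0
  (0, 2) → z = -12
  (2/3, 0) → z = -16/3

The minimum is at (0, 2). Substituting into each constraint, equality holds for (1) and (4); the remaining constraints have slack.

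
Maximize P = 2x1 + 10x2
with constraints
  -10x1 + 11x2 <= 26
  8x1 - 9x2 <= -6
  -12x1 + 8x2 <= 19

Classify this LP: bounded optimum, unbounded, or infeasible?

unbounded

From the feasible point (-1/52, 61/26), moving in the direction (11, 10) keeps every constraint satisfied while P increases without bound.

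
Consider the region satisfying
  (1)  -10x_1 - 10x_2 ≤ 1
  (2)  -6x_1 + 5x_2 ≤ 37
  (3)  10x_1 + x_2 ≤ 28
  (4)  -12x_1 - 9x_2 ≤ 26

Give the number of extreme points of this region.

Pairwise boundary intersections that survive every other constraint:
  (-75/22, 182/55)
  (281/90, -29/9)
  (103/56, 269/28)

3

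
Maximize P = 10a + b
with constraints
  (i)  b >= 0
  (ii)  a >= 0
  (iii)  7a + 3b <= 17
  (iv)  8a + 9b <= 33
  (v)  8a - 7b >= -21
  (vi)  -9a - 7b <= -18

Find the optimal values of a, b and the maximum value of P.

a = 17/7, b = 0, maximum P = 170/7

Feasible corners and P = 10a + b:
  (17/7, 0) → P = 170/7
  (2, 0) → P = 20
  (0, 3) → P = 3
  (0, 18/7) → P = 18/7
  (18/13, 95/39) → P = 635/39
  (21/64, 27/8) → P = 213/32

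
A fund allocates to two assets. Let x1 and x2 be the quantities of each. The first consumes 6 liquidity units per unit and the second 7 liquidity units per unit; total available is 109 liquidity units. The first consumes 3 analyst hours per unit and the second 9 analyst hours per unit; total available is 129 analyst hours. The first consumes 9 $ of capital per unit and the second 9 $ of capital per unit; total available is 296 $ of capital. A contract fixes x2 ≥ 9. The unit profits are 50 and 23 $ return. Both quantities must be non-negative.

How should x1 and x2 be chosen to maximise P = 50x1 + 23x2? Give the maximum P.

x1 = 23/3, x2 = 9, maximum P = 1771/3

Feasible corners and P = 50x1 + 23x2:
  (0, 43/3) → P = 989/3
  (0, 9) → P = 207
  (26/11, 149/11) → P = 4727/11
  (23/3, 9) → P = 1771/3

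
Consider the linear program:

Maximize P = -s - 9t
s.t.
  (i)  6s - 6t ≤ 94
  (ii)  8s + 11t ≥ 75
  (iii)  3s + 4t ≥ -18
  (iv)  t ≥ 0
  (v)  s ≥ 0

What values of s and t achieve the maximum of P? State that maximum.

Feasible corners and P = -s - 9t:
  (47/3, 0) → P = -47/3
  (75/8, 0) → P = -75/8
  (0, 75/11) → P = -675/11
The feasible region is unbounded (it extends along (0, 1), (1, 1)), but P strictly decreases along every unbounded feasible direction, so there is no improving ray and the maximum is attained at a vertex.

At the optimal vertex, 8s + 11t = 75 and t = 0.
Solving simultaneously gives s = 75/8, t = 0.

s = 75/8, t = 0, maximum P = -75/8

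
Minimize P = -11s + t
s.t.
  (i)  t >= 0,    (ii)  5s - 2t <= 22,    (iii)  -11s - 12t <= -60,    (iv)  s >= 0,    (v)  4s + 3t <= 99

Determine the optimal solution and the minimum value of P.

s = 264/23, t = 407/23, minimum P = -2497/23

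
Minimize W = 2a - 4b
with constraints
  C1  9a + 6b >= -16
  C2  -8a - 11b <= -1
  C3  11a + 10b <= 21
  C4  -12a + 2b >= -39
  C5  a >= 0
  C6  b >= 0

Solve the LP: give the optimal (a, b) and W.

Extreme points and W = 2a - 4b:
  (0, 1/11) → W = -4/11
  (1/8, 0) → W = 1/4
  (0, 21/10) → W = -42/5
  (21/11, 0) → W = 42/11

a = 0, b = 21/10, minimum W = -42/5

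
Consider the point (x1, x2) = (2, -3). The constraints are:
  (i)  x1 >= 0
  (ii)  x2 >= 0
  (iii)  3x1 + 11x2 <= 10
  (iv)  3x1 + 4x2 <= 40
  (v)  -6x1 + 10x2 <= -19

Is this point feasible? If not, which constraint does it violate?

not feasible — violates (ii)

Constraint (ii): x2 = -3, which is not ≥ 0. All other constraints are satisfied.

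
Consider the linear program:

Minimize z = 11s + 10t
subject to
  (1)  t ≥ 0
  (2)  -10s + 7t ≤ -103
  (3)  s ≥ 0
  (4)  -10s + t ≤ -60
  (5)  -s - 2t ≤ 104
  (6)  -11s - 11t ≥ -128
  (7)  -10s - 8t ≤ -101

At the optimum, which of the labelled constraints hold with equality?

Extreme points and z = 11s + 10t:
  (103/10, 0) → z = 1133/10
  (128/11, 0) → z = 128
  (2029/187, 147/187) → z = 23789/187

The minimum is at (103/10, 0). Substituting into each constraint, equality holds for (1) and (2); the remaining constraints have slack.

(1) and (2)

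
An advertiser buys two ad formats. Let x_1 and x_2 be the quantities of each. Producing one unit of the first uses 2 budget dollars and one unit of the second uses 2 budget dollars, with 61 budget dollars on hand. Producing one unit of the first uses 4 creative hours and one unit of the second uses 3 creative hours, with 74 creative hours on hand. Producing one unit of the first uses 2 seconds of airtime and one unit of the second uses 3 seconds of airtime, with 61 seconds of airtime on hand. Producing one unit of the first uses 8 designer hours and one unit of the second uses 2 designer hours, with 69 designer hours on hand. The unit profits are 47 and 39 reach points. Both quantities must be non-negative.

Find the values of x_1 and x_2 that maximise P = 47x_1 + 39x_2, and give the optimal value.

x_1 = 17/4, x_2 = 35/2, maximum P = 3529/4

Extreme points and P = 47x_1 + 39x_2:
  (0, 0) → P = 0
  (0, 61/3) → P = 793
  (69/8, 0) → P = 3243/8
  (17/4, 35/2) → P = 3529/4

The optimum lies where 2x_1 + 3x_2 = 61 and 8x_1 + 2x_2 = 69.
Solving simultaneously gives x_1 = 17/4, x_2 = 35/2.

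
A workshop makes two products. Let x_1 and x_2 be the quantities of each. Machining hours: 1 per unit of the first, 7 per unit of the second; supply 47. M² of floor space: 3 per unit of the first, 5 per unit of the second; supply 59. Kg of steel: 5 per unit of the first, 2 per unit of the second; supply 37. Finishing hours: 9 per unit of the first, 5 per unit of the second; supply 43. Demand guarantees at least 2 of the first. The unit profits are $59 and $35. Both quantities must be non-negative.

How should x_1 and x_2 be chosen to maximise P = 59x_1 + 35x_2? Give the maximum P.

At the optimal vertex, 9x_1 + 5x_2 = 43 and x_1 = 2.
Solving simultaneously gives x_1 = 2, x_2 = 5.

x_1 = 2, x_2 = 5, maximum P = 293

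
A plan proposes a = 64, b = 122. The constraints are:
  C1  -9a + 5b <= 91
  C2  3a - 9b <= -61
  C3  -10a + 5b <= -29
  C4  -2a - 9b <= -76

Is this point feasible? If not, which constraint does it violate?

feasible

C1: 34 ≤ 91 ✓
C2: -906 ≤ -61 ✓
C3: -30 ≤ -29 ✓
C4: -1226 ≤ -76 ✓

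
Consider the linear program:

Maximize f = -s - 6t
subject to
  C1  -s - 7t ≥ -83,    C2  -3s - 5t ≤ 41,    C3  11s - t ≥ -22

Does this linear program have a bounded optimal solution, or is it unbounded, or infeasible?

unbounded

From the feasible point (-71/78, 935/78), moving in the direction (5, -3) keeps every constraint satisfied while f increases without bound.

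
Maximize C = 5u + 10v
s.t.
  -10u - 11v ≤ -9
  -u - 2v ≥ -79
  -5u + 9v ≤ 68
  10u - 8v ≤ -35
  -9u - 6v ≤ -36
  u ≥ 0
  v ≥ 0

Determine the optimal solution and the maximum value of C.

Corner points and C = 5u + 10v:
  (229/50, 101/10) → C = 1239/10
  (0, 68/9) → C = 680/9
  (13/22, 225/44) → C = 595/11
  (0, 6) → C = 60

u = 229/50, v = 101/10, maximum C = 1239/10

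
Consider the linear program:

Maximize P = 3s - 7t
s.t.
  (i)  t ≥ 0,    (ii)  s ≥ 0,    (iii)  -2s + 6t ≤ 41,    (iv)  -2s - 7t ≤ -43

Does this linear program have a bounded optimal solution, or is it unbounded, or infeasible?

unbounded

From the feasible point (43/2, 0), moving in the direction (6, 2) keeps every constraint satisfied while P increases without bound.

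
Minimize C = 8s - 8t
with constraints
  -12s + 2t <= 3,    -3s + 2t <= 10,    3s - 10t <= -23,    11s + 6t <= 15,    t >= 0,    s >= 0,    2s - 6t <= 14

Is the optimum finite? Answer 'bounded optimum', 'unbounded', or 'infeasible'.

infeasible

The boundaries -12s + 2t = 3 and -3s + 2t = 10 meet at (7/9, 37/6), but that point violates 11s + 6t ≤ 15. Every candidate vertex is excluded by some other constraint, so the feasible region is empty.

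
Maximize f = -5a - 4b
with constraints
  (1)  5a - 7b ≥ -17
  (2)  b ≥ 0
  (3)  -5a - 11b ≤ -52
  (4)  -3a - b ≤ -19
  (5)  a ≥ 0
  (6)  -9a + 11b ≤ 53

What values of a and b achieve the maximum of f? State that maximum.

a = 157/28, b = 61/28, maximum f = -147/4

Feasible corners and f = -5a - 4b:
  (58/13, 73/13) → f = -582/13
  (52/5, 0) → f = -52
  (157/28, 61/28) → f = -147/4
The feasible region is unbounded (it extends along (1, 0), (7, 5)), but f strictly decreases along every unbounded feasible direction, so there is no improving ray and the maximum is attained at a vertex.

At the optimal vertex, -5a - 11b = -52 and -3a - b = -19.
Solving simultaneously gives a = 157/28, b = 61/28.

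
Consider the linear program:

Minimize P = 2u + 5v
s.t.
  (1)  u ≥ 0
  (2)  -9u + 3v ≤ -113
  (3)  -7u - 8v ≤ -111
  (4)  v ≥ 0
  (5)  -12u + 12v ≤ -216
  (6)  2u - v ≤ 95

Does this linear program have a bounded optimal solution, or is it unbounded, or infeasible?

bounded optimum

Extreme points and P = 2u + 5v:
  (18, 0) → P = 36
  (95/2, 0) → P = 95
  (77, 59) → P = 449
The feasible region has finitely many vertices and no improving ray; the minimum is 36 at (18, 0).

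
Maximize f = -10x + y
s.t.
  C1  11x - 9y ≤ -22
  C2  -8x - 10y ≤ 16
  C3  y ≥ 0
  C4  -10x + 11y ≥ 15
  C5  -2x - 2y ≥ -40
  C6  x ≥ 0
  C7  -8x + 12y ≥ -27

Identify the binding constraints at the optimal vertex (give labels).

C5 and C6

Extreme points and f = -10x + y:
  (79/10, 121/10) → f = -669/10
  (0, 22/9) → f = 22/9
  (0, 20) → f = 20

The maximum is at (0, 20). Substituting into each constraint, equality holds for C5 and C6; the remaining constraints have slack.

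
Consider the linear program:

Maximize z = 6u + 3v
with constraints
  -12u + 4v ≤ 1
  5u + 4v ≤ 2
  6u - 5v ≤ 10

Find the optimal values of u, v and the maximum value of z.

u = 50/49, v = -38/49, maximum z = 186/49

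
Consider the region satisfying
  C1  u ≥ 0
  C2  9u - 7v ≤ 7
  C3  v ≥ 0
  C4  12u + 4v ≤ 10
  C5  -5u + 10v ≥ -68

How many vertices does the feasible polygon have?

4

Pairwise boundary intersections that survive every other constraint:
  (0, 0)
  (0, 5/2)
  (7/9, 0)
  (49/60, 1/20)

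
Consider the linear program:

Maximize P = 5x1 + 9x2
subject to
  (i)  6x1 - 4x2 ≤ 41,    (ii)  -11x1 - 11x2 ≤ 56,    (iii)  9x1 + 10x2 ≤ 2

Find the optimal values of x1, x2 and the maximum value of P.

x1 = -582/11, x2 = 526/11, maximum P = 1824/11

At the optimal vertex, -11x1 - 11x2 = 56 and 9x1 + 10x2 = 2.
Solving simultaneously gives x1 = -582/11, x2 = 526/11.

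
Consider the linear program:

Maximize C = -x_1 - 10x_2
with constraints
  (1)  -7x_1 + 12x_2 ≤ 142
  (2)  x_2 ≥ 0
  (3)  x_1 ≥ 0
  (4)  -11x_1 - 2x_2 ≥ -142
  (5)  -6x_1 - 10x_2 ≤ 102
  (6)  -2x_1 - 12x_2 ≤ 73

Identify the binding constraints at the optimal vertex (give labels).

Feasible corners and C = -x_1 - 10x_2:
  (0, 71/6) → C = -355/3
  (710/73, 1278/73) → C = -13490/73
  (0, 0) → C = 0
  (142/11, 0) → C = -142/11

The maximum is at (0, 0). Substituting into each constraint, equality holds for (2) and (3); the remaining constraints have slack.

(2) and (3)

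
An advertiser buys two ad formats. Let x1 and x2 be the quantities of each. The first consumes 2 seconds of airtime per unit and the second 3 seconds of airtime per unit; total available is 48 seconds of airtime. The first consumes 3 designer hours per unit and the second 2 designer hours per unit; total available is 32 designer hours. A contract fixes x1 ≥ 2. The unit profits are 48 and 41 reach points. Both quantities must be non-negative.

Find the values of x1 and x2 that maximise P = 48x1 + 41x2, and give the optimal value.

Corner points and P = 48x1 + 41x2:
  (32/3, 0) → P = 512
  (2, 0) → P = 96
  (2, 13) → P = 629

At the optimal vertex, 3x1 + 2x2 = 32 and x1 = 2.
Solving simultaneously gives x1 = 2, x2 = 13.

x1 = 2, x2 = 13, maximum P = 629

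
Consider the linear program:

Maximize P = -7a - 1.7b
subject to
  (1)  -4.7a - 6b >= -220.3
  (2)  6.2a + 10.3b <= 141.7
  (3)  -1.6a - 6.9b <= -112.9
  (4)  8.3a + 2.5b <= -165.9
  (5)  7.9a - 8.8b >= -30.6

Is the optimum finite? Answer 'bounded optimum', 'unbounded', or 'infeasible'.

The boundaries 6.2a + 10.3b = 141.7 and 8.3a + 2.5b = -165.9 meet at (-206302/6999, 220469/6999), but that point violates 7.9a - 8.8b ≥ -30.6. Every candidate vertex is excluded by some other constraint, so the feasible region is empty.

infeasible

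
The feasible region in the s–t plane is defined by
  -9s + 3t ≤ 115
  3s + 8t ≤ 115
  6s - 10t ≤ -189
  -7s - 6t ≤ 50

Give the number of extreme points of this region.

3

Intersecting each pair of boundary lines and keeping only the points that satisfy every inequality leaves:
  (-575/81, 460/27)
  (-583/72, 337/24)
  (-181/39, 419/26)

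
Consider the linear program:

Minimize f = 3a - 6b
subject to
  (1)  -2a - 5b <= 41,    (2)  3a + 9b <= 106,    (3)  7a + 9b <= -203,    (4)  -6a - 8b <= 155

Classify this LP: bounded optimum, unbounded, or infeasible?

infeasible

The boundaries -2a - 5b = 41 and 3a + 9b = 106 meet at (-899/3, 335/3), but that point violates -6a - 8b ≤ 155. Every candidate vertex is excluded by some other constraint, so the feasible region is empty.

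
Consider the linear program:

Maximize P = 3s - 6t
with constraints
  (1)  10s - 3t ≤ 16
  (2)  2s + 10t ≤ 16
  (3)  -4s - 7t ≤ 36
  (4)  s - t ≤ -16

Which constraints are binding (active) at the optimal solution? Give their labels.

(3) and (4)

Vertices and P = 3s - 6t:
  (-236/13, 68/13) → P = -1116/13
  (-12, 4) → P = -60
  (-148/11, 28/11) → P = -612/11

The maximum is at (-148/11, 28/11). Substituting into each constraint, equality holds for (3) and (4); the remaining constraints have slack.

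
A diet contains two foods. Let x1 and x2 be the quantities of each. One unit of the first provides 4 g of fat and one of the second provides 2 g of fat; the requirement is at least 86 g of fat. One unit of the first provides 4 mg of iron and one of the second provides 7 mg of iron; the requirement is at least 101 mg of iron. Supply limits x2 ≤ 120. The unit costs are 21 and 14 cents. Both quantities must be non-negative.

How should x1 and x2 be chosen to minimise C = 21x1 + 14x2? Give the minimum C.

Corner points and C = 21x1 + 14x2:
  (0, 43) → C = 602
  (0, 120) → C = 1680
  (101/4, 0) → C = 2121/4
  (20, 3) → C = 462
The feasible region is unbounded (it extends along (1, 0)), but C strictly increases along every unbounded feasible direction, so there is no improving ray and the minimum is attained at a vertex.

x1 = 20, x2 = 3, minimum C = 462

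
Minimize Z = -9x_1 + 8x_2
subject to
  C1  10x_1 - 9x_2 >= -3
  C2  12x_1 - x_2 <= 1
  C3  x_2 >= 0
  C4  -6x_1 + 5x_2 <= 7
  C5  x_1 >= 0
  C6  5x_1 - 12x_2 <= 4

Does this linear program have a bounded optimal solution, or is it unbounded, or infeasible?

Vertices and Z = -9x_1 + 8x_2:
  (6/49, 23/49) → Z = 130/49
  (0, 1/3) → Z = 8/3
  (1/12, 0) → Z = -3/4
  (0, 0) → Z = 0
The feasible region has finitely many vertices and no improving ray; the minimum is -3/4 at (1/12, 0).

bounded optimum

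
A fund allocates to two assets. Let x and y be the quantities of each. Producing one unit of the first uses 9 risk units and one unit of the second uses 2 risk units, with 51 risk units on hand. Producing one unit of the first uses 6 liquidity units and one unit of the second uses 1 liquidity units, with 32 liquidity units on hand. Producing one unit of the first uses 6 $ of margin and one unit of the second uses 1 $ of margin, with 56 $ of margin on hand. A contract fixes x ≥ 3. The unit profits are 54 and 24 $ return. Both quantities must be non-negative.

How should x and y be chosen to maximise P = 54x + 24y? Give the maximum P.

x = 3, y = 12, maximum P = 450

Extreme points and P = 54x + 24y:
  (16/3, 0) → P = 288
  (3, 0) → P = 162
  (13/3, 6) → P = 378
  (3, 12) → P = 450

At the optimal vertex, 9x + 2y = 51 and x = 3.
Solving simultaneously gives x = 3, y = 12.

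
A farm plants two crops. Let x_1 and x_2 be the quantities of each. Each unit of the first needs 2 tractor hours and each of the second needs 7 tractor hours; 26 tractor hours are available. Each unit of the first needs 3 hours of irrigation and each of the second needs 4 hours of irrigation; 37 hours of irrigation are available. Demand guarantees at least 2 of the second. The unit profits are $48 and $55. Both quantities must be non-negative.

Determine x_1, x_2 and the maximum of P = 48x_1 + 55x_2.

Corner points and P = 48x_1 + 55x_2:
  (0, 26/7) → P = 1430/7
  (0, 2) → P = 110
  (6, 2) → P = 398

At the optimal vertex, 2x_1 + 7x_2 = 26 and x_2 = 2.
Solving simultaneously gives x_1 = 6, x_2 = 2.

x_1 = 6, x_2 = 2, maximum P = 398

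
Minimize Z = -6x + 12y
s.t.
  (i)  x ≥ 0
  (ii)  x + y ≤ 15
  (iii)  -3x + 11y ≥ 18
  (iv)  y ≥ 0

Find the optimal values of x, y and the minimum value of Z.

Vertices and Z = -6x + 12y:
  (0, 15) → Z = 180
  (0, 18/11) → Z = 216/11
  (21/2, 9/2) → Z = -9

The optimum lies where x + y = 15 and -3x + 11y = 18.
Solving simultaneously gives x = 21/2, y = 9/2.

x = 21/2, y = 9/2, minimum Z = -9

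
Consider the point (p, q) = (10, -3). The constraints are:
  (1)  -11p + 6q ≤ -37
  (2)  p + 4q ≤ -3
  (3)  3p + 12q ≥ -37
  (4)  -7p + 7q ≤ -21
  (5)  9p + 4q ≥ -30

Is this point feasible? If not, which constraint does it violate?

Constraint (2): p + 4q = -2, which is not ≤ -3. All other constraints are satisfied.

not feasible — violates (2)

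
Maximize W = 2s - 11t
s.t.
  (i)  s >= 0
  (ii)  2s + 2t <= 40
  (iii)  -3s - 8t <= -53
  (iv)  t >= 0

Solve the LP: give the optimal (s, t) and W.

s = 20, t = 0, maximum W = 40

Corner points and W = 2s - 11t:
  (0, 20) → W = -220
  (0, 53/8) → W = -583/8
  (20, 0) → W = 40
  (53/3, 0) → W = 106/3

The binding constraints are 2s + 2t = 40 and t = 0.
Solving simultaneously gives s = 20, t = 0.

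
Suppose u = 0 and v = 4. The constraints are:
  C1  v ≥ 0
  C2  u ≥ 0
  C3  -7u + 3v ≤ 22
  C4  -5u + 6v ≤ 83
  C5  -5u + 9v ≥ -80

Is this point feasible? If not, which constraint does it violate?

feasible

C1: 4 ≥ 0 ✓
C2: 0 ≥ 0 ✓
C3: 12 ≤ 22 ✓
C4: 24 ≤ 83 ✓
C5: 36 ≥ -80 ✓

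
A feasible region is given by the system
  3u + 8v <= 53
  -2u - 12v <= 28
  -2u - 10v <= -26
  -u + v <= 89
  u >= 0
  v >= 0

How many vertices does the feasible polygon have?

4

Of the 15 pairwise boundary intersections, those satisfying every inequality are:
  (0, 53/8)
  (53/3, 0)
  (0, 13/5)
  (13, 0)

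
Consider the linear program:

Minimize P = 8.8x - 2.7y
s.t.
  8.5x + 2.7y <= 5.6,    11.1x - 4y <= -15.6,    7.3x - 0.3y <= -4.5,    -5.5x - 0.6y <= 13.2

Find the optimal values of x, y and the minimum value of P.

Vertices and P = 8.8x - 2.7y:
  (-349/742, 7913/2226) → P = -101929/7420
  (-4, 44/3) → P = -374/5
  (-1332/2587, 6393/2587) → P = -289827/25870
  (-3108/1433, -3036/1433) → P = -95766/7165

x = -4, y = 44/3, minimum P = -374/5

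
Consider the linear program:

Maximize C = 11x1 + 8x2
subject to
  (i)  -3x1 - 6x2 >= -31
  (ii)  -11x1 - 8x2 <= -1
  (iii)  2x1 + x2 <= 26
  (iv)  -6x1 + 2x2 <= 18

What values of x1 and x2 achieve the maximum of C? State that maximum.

x1 = 125/9, x2 = -16/9, maximum C = 1247/9

Vertices and C = 11x1 + 8x2:
  (125/9, -16/9) → C = 1247/9
  (-23/21, 40/7) → C = 101/3
  (207/5, -284/5) → C = 1
  (-71/35, 102/35) → C = 1

At the optimal vertex, -3x1 - 6x2 = -31 and 2x1 + x2 = 26.
Solving simultaneously gives x1 = 125/9, x2 = -16/9.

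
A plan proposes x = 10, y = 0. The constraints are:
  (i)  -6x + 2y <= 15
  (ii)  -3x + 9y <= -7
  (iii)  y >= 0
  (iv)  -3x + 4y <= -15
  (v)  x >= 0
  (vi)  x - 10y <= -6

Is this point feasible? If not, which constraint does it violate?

not feasible — violates (vi)

Constraint (vi): x - 10y = 10, which is not ≤ -6. All other constraints are satisfied.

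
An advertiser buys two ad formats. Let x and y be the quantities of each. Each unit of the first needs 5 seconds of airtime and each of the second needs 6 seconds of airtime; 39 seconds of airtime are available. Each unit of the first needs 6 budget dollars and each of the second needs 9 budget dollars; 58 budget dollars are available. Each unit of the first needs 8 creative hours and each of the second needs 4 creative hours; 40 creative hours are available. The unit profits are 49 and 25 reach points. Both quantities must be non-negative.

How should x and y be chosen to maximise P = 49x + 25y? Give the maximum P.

Extreme points and P = 49x + 25y:
  (0, 0) → P = 0
  (0, 58/9) → P = 1450/9
  (5, 0) → P = 245
  (1/3, 56/9) → P = 1547/9
  (3, 4) → P = 247

The binding constraints are 5x + 6y = 39 and 8x + 4y = 40.
Solving simultaneously gives x = 3, y = 4.

x = 3, y = 4, maximum P = 247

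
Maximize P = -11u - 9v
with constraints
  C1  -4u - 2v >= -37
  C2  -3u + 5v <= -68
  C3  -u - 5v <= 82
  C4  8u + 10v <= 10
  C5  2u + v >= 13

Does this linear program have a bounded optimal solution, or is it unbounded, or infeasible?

bounded optimum

Vertices and P = -11u - 9v:
  (349/18, -365/18) → P = -277/9
  (175/12, -32/3) → P = -773/12
  (73/7, -257/35) → P = -1702/35
  (133/13, -97/13) → P = -590/13
  (49/3, -59/3) → P = -8/3
The feasible region has finitely many vertices and no improving ray; the maximum is -8/3 at (49/3, -59/3).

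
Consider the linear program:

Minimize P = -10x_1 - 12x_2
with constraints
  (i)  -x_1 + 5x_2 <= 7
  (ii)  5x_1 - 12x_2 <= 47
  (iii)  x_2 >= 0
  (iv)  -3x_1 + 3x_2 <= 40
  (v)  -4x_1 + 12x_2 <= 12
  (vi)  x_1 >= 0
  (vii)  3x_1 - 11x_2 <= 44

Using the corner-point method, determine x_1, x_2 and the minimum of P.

x_1 = 319/13, x_2 = 82/13, minimum P = -4174/13

Extreme points and P = -10x_1 - 12x_2:
  (319/13, 82/13) → P = -4174/13
  (3, 2) → P = -54
  (47/5, 0) → P = -94
  (0, 0) → P = 0
  (0, 1) → P = -12

The binding constraints are -x_1 + 5x_2 = 7 and 5x_1 - 12x_2 = 47.
Solving simultaneously gives x_1 = 319/13, x_2 = 82/13.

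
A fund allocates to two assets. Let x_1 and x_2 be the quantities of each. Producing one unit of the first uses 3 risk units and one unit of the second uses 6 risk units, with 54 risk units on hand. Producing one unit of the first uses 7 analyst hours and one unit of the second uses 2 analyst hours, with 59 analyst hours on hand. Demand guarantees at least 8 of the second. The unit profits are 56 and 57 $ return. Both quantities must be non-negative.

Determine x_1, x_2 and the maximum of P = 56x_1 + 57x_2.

x_1 = 2, x_2 = 8, maximum P = 568

Feasible corners and P = 56x_1 + 57x_2:
  (0, 9) → P = 513
  (0, 8) → P = 456
  (2, 8) → P = 568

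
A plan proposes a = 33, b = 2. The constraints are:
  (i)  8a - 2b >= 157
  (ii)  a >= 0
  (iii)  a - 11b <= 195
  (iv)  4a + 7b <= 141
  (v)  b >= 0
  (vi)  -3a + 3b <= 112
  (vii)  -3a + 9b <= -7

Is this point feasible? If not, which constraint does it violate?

not feasible — violates (iv)

Constraint (iv): 4a + 7b = 146, which is not ≤ 141. All other constraints are satisfied.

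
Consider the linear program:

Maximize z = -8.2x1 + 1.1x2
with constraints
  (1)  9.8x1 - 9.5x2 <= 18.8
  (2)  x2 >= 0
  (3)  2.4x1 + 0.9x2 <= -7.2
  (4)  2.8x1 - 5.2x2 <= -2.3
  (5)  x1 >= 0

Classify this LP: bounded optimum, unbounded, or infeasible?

The boundaries 9.8x1 - 9.5x2 = 18.8 and 2.8x1 - 5.2x2 = -2.3 meet at (3987/812, 179/58), but that point violates 2.4x1 + 0.9x2 ≤ -7.2. Every candidate vertex is excluded by some other constraint, so the feasible region is empty.

infeasible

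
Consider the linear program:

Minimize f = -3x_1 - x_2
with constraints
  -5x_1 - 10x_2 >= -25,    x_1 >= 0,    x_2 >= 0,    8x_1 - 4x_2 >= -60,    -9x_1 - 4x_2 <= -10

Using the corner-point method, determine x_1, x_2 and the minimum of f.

x_1 = 5, x_2 = 0, minimum f = -15

Vertices and f = -3x_1 - x_2:
  (0, 5/2) → f = -5/2
  (5, 0) → f = -15
  (10/9, 0) → f = -10/3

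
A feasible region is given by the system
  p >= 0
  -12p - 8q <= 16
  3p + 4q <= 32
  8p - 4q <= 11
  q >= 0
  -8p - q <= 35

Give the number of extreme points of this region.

4

Pairwise boundary intersections that survive every other constraint:
  (0, 8)
  (0, 0)
  (43/11, 223/44)
  (11/8, 0)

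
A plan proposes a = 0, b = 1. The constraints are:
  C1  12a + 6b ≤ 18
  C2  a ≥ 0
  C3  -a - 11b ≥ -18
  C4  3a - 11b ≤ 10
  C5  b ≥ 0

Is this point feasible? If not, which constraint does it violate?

C1: 6 ≤ 18 ✓
C2: 0 ≥ 0 ✓
C3: -11 ≥ -18 ✓
C4: -11 ≤ 10 ✓
C5: 1 ≥ 0 ✓

feasible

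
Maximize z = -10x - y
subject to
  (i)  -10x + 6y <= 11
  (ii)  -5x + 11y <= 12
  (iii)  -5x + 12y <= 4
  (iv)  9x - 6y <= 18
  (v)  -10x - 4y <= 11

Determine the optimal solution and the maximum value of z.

Feasible corners and z = -10x - y:
  (40/13, 21/13) → z = -421/13
  (-37/35, -3/28) → z = 299/28
  (1/16, -93/32) → z = 73/32

x = -37/35, y = -3/28, maximum z = 299/28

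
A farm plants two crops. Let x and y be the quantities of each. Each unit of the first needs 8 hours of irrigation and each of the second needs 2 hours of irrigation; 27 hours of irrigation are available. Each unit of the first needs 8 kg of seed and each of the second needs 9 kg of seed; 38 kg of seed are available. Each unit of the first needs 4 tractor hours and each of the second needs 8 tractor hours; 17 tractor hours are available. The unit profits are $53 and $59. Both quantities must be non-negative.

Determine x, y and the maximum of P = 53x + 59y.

The optimum lies where 8x + 2y = 27 and 4x + 8y = 17.
Solving simultaneously gives x = 13/4, y = 1/2.

x = 13/4, y = 1/2, maximum P = 807/4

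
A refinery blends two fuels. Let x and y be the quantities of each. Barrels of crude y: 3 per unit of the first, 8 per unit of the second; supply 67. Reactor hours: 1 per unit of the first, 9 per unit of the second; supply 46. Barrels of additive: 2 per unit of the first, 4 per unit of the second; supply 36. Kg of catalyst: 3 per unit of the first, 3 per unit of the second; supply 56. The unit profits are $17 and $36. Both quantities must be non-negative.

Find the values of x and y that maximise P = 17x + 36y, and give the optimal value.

Feasible corners and P = 17x + 36y:
  (0, 0) → P = 0
  (0, 46/9) → P = 184
  (18, 0) → P = 306
  (10, 4) → P = 314

x = 10, y = 4, maximum P = 314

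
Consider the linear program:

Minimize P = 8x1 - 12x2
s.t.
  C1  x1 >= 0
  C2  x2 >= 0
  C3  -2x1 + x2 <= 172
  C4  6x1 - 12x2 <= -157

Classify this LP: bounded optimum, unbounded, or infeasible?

unbounded

From the feasible point (0, 172), moving in the direction (1, 2) keeps every constraint satisfied while P decreases without bound.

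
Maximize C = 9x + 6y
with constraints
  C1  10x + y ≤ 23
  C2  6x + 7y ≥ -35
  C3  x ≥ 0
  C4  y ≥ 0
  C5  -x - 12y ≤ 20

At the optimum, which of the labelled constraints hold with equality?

Corner points and C = 9x + 6y:
  (0, 23) → C = 138
  (23/10, 0) → C = 207/10
  (0, 0) → C = 0

The maximum is at (0, 23). Substituting into each constraint, equality holds for C1 and C3; the remaining constraints have slack.

C1 and C3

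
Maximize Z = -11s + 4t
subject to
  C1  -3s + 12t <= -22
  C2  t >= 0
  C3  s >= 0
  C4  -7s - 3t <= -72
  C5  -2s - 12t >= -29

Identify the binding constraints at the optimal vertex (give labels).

Extreme points and Z = -11s + 4t:
  (10, 2/3) → Z = -322/3
  (51/5, 43/60) → Z = -328/3
  (72/7, 0) → Z = -792/7
  (29/2, 0) → Z = -319/2

The maximum is at (10, 2/3). Substituting into each constraint, equality holds for C1 and C4; the remaining constraints have slack.

C1 and C4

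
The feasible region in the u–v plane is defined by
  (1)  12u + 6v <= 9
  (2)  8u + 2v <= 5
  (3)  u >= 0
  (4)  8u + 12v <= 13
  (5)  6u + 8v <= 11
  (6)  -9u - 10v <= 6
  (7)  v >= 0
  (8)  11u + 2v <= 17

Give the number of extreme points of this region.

5

Intersecting each pair of boundary lines and keeping only the points that satisfy every inequality leaves:
  (1/2, 1/2)
  (5/16, 7/8)
  (5/8, 0)
  (0, 13/12)
  (0, 0)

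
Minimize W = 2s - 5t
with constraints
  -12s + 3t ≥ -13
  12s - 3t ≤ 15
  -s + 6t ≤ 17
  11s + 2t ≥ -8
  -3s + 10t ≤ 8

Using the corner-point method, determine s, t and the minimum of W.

s = -24/29, t = 16/29, minimum W = -128/29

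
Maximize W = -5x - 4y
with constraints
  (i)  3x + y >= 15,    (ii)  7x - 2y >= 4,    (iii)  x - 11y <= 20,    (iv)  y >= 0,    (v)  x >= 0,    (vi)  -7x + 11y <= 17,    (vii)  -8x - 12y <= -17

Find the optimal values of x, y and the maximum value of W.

Corner points and W = -5x - 4y:
  (5, 0) → W = -25
  (37/10, 39/10) → W = -341/10
  (20, 0) → W = -100
The feasible region is unbounded (it extends along (11, 1), (11, 7)), but W strictly decreases along every unbounded feasible direction, so there is no improving ray and the maximum is attained at a vertex.

The optimum lies where 3x + y = 15 and y = 0.
Solving simultaneously gives x = 5, y = 0.

x = 5, y = 0, maximum W = -25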